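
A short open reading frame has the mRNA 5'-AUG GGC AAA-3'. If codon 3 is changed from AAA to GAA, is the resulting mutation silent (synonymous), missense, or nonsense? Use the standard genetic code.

Position 7 falls in codon 3: AAA → Lys.
After the substitution the codon is GAA → Glu.
Lys ≠ Glu, so this is a missense mutation.

missense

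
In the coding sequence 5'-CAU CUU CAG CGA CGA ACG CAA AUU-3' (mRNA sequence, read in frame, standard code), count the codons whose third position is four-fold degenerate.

4

Codon 1 CAU (His): third position 2-fold.
Codon 2 CUU (Leu): third position 4-fold.
Codon 3 CAG (Gln): third position 2-fold.
Codon 4 CGA (Arg): third position 4-fold.
Codon 5 CGA (Arg): third position 4-fold.
Codon 6 ACG (Thr): third position 4-fold.
Codon 7 CAA (Gln): third position 2-fold.
Codon 8 AUU (Ile): third position 3-fold.
Four-fold degenerate third positions: 4.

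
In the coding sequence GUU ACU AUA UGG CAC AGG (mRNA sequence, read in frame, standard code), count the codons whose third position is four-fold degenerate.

Codon 1 GUU (Val): third position 4-fold.
Codon 2 ACU (Thr): third position 4-fold.
Codon 3 AUA (Ile): third position 3-fold.
Codon 4 UGG (Trp): third position 1-fold.
Codon 5 CAC (His): third position 2-fold.
Codon 6 AGG (Arg): third position 2-fold.
Four-fold degenerate third positions: 2.

2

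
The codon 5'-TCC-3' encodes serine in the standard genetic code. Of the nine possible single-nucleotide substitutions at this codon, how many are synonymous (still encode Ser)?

3

Position 1: none → 0 synonymous.
Position 2: none → 0 synonymous.
Position 3: TCT, TCA, TCG → 3 synonymous.
Total: 0 + 0 + 3 = 3.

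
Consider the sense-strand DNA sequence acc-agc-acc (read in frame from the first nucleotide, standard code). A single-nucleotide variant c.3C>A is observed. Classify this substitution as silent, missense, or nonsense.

Position 3 falls in codon 1: ACC → Thr.
After the substitution the codon is ACA → Thr.
Both encode Thr, so the change is synonymous.

silent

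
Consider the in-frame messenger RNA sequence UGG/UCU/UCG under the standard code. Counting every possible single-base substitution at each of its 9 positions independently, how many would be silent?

6

Codon 1 (UGG, Trp): 0 synonymous substitutions.
Codon 2 (UCU, Ser): 3 synonymous substitutions.
Codon 3 (UCG, Ser): 3 synonymous substitutions.
Total: 0 + 3 + 3 = 6.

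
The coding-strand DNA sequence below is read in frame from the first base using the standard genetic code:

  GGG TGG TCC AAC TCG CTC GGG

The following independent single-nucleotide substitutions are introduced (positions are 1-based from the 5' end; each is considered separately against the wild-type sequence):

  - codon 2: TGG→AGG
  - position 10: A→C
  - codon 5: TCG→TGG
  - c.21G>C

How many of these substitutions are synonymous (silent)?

Codon 2: TGG (Trp) → AGG (Arg) — missense.
Codon 4: AAC (Asn) → CAC (His) — missense.
Codon 5: TCG (Ser) → TGG (Trp) — missense.
Codon 7: GGG (Gly) → GGC (Gly) — synonymous.
Synonymous: 1 of 4.

1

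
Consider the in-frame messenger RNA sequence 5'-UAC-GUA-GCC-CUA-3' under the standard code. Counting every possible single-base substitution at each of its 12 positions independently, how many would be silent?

11

Codon 1 (UAC, Tyr): 1 synonymous substitution.
Codon 2 (GUA, Val): 3 synonymous substitutions.
Codon 3 (GCC, Ala): 3 synonymous substitutions.
Codon 4 (CUA, Leu): 4 synonymous substitutions.
Total: 1 + 3 + 3 + 4 = 11.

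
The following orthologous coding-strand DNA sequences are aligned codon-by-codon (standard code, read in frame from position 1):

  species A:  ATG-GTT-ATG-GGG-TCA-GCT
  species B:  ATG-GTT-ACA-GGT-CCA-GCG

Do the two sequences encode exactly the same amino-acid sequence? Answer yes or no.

no

Codon 1: ATG Met / ATG Met — identical.
Codon 2: GTT Val / GTT Val — identical.
Codon 3: ATG Met / ACA Thr — nonsynonymous.
Codon 4: GGG Gly / GGT Gly — synonymous.
Codon 5: TCA Ser / CCA Pro — nonsynonymous.
Codon 6: GCT Ala / GCG Ala — synonymous.
Nonsynonymous differences: 2 → different protein.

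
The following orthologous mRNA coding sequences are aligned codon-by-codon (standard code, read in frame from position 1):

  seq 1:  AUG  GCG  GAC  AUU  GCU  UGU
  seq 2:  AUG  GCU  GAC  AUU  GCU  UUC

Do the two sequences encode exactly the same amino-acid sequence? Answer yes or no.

Codon 1: AUG Met / AUG Met — identical.
Codon 2: GCG Ala / GCU Ala — synonymous.
Codon 3: GAC Asp / GAC Asp — identical.
Codon 4: AUU Ile / AUU Ile — identical.
Codon 5: GCU Ala / GCU Ala — identical.
Codon 6: UGU Cys / UUC Phe — nonsynonymous.
Nonsynonymous differences: 1 → different protein.

no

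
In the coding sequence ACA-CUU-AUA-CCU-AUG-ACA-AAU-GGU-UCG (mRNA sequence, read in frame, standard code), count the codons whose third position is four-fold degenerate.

6

Codon 1 ACA (Thr): third position 4-fold.
Codon 2 CUU (Leu): third position 4-fold.
Codon 3 AUA (Ile): third position 3-fold.
Codon 4 CCU (Pro): third position 4-fold.
Codon 5 AUG (Met): third position 1-fold.
Codon 6 ACA (Thr): third position 4-fold.
Codon 7 AAU (Asn): third position 2-fold.
Codon 8 GGU (Gly): third position 4-fold.
Codon 9 UCG (Ser): third position 4-fold.
Four-fold degenerate third positions: 6.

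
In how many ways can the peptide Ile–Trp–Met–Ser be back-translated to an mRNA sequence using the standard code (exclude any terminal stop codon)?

18

Ile: 3 codons.
Trp: 1 codon.
Met: 1 codon.
Ser: 6 codons.
3 × 1 × 1 × 6 = 18.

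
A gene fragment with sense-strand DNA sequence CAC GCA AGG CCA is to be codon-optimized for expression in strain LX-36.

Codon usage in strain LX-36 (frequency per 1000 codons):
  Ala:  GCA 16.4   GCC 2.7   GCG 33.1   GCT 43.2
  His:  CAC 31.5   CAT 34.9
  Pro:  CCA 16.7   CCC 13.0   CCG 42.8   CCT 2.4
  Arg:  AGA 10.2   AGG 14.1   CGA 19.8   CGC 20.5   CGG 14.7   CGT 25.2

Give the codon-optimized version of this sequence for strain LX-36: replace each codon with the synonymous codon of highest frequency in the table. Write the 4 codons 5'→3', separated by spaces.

Codon 1 (His): best is CAT at 34.9.
Codon 2 (Ala): best is GCT at 43.2.
Codon 3 (Arg): best is CGT at 25.2.
Codon 4 (Pro): best is CCG at 42.8.

CAT GCT CGT CCG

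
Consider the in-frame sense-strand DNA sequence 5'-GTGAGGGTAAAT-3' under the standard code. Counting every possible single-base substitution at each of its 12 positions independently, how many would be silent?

9

Codon 1 (GTG, Val): 3 synonymous substitutions.
Codon 2 (AGG, Arg): 2 synonymous substitutions.
Codon 3 (GTA, Val): 3 synonymous substitutions.
Codon 4 (AAT, Asn): 1 synonymous substitution.
Total: 3 + 2 + 3 + 1 = 9.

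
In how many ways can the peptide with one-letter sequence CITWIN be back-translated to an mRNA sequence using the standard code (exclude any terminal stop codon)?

Cys: 2 codons.
Ile: 3 codons.
Thr: 4 codons.
Trp: 1 codon.
Ile: 3 codons.
Asn: 2 codons.
2 × 3 × 4 × 1 × 3 × 2 = 144.

144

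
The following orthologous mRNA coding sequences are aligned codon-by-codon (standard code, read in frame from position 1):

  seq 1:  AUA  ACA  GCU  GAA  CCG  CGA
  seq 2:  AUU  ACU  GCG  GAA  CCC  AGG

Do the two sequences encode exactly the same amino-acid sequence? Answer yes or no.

yes

Codon 1: AUA Ile / AUU Ile — synonymous.
Codon 2: ACA Thr / ACU Thr — synonymous.
Codon 3: GCU Ala / GCG Ala — synonymous.
Codon 4: GAA Glu / GAA Glu — identical.
Codon 5: CCG Pro / CCC Pro — synonymous.
Codon 6: CGA Arg / AGG Arg — synonymous.
Nonsynonymous differences: 0 → same protein.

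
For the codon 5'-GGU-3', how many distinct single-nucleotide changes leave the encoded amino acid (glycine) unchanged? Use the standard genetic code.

Position 1: none → 0 synonymous.
Position 2: none → 0 synonymous.
Position 3: GGC, GGA, GGG → 3 synonymous.
Total: 0 + 0 + 3 = 3.

3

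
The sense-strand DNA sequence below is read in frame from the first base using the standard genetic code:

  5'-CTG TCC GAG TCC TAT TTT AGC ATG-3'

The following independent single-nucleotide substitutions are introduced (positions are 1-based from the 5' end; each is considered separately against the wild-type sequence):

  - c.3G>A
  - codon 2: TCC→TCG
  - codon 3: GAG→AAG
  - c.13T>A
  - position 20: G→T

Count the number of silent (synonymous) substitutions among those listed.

Codon 1: CTG (Leu) → CTA (Leu) — synonymous.
Codon 2: TCC (Ser) → TCG (Ser) — synonymous.
Codon 3: GAG (Glu) → AAG (Lys) — missense.
Codon 5: TAT (Tyr) → AAT (Asn) — missense.
Codon 7: AGC (Ser) → ATC (Ile) — missense.
Synonymous: 2 of 5.

2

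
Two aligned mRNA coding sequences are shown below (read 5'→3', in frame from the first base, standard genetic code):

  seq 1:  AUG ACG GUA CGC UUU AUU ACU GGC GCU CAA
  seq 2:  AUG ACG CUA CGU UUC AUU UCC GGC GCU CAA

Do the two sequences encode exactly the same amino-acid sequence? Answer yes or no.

no

Codon 1: AUG Met / AUG Met — identical.
Codon 2: ACG Thr / ACG Thr — identical.
Codon 3: GUA Val / CUA Leu — nonsynonymous.
Codon 4: CGC Arg / CGU Arg — synonymous.
Codon 5: UUU Phe / UUC Phe — synonymous.
Codon 6: AUU Ile / AUU Ile — identical.
Codon 7: ACU Thr / UCC Ser — nonsynonymous.
Codon 8: GGC Gly / GGC Gly — identical.
Codon 9: GCU Ala / GCU Ala — identical.
Codon 10: CAA Gln / CAA Gln — identical.
Nonsynonymous differences: 2 → different protein.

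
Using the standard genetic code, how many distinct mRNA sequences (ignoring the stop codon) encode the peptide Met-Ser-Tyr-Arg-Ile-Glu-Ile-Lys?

Met: 1 codon.
Ser: 6 codons.
Tyr: 2 codons.
Arg: 6 codons.
Ile: 3 codons.
Glu: 2 codons.
Ile: 3 codons.
Lys: 2 codons.
1 × 6 × 2 × 6 × 3 × 2 × 3 × 2 = 2592.

2592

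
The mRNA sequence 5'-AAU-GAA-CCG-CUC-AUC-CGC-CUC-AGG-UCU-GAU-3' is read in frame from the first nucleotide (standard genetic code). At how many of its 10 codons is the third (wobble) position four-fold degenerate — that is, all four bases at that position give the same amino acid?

Codon 1 AAU (Asn): third position 2-fold.
Codon 2 GAA (Glu): third position 2-fold.
Codon 3 CCG (Pro): third position 4-fold.
Codon 4 CUC (Leu): third position 4-fold.
Codon 5 AUC (Ile): third position 3-fold.
Codon 6 CGC (Arg): third position 4-fold.
Codon 7 CUC (Leu): third position 4-fold.
Codon 8 AGG (Arg): third position 2-fold.
Codon 9 UCU (Ser): third position 4-fold.
Codon 10 GAU (Asp): third position 2-fold.
Four-fold degenerate third positions: 5.

5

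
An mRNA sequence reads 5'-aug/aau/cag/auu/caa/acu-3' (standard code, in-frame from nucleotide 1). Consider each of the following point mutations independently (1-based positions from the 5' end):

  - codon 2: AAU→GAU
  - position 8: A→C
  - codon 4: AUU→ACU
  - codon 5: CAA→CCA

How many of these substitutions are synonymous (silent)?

0

Codon 2: AAU (Asn) → GAU (Asp) — missense.
Codon 3: CAG (Gln) → CCG (Pro) — missense.
Codon 4: AUU (Ile) → ACU (Thr) — missense.
Codon 5: CAA (Gln) → CCA (Pro) — missense.
Synonymous: 0 of 4.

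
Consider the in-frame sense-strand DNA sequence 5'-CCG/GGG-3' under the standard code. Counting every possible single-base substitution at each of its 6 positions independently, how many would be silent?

Codon 1 (CCG, Pro): 3 synonymous substitutions.
Codon 2 (GGG, Gly): 3 synonymous substitutions.
Total: 3 + 3 = 6.

6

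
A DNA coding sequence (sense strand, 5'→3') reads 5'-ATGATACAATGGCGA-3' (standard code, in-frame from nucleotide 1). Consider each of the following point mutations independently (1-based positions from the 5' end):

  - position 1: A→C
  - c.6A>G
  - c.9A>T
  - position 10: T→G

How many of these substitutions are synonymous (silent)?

Codon 1: ATG (Met) → CTG (Leu) — missense.
Codon 2: ATA (Ile) → ATG (Met) — missense.
Codon 3: CAA (Gln) → CAT (His) — missense.
Codon 4: TGG (Trp) → GGG (Gly) — missense.
Synonymous: 0 of 4.

0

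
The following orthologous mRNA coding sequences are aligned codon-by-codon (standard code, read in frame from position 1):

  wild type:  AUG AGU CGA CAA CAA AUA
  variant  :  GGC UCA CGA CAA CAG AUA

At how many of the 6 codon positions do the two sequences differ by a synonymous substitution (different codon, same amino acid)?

2

Codon 1: AUG Met / GGC Gly — nonsynonymous.
Codon 2: AGU Ser / UCA Ser — synonymous.
Codon 3: CGA Arg / CGA Arg — identical.
Codon 4: CAA Gln / CAA Gln — identical.
Codon 5: CAA Gln / CAG Gln — synonymous.
Codon 6: AUA Ile / AUA Ile — identical.
Synonymous differences: 2.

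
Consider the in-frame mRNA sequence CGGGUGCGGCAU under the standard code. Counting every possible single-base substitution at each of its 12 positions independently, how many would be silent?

12

Codon 1 (CGG, Arg): 4 synonymous substitutions.
Codon 2 (GUG, Val): 3 synonymous substitutions.
Codon 3 (CGG, Arg): 4 synonymous substitutions.
Codon 4 (CAU, His): 1 synonymous substitution.
Total: 4 + 3 + 4 + 1 = 12.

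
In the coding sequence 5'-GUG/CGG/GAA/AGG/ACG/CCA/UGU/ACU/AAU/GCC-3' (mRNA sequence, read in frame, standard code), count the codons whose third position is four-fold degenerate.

6

Codon 1 GUG (Val): third position 4-fold.
Codon 2 CGG (Arg): third position 4-fold.
Codon 3 GAA (Glu): third position 2-fold.
Codon 4 AGG (Arg): third position 2-fold.
Codon 5 ACG (Thr): third position 4-fold.
Codon 6 CCA (Pro): third position 4-fold.
Codon 7 UGU (Cys): third position 2-fold.
Codon 8 ACU (Thr): third position 4-fold.
Codon 9 AAU (Asn): third position 2-fold.
Codon 10 GCC (Ala): third position 4-fold.
Four-fold degenerate third positions: 6.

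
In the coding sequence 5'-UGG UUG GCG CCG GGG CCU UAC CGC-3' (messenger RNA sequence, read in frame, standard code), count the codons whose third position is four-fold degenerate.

Codon 1 UGG (Trp): third position 1-fold.
Codon 2 UUG (Leu): third position 2-fold.
Codon 3 GCG (Ala): third position 4-fold.
Codon 4 CCG (Pro): third position 4-fold.
Codon 5 GGG (Gly): third position 4-fold.
Codon 6 CCU (Pro): third position 4-fold.
Codon 7 UAC (Tyr): third position 2-fold.
Codon 8 CGC (Arg): third position 4-fold.
Four-fold degenerate third positions: 5.

5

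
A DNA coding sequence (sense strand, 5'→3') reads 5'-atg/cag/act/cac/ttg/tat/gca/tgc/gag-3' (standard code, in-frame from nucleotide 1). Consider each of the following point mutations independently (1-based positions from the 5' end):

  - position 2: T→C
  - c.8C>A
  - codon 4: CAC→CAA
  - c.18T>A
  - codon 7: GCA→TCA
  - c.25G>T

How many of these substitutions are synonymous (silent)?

Codon 1: ATG (Met) → ACG (Thr) — missense.
Codon 3: ACT (Thr) → AAT (Asn) — missense.
Codon 4: CAC (His) → CAA (Gln) — missense.
Codon 6: TAT (Tyr) → TAA (Stop) — nonsense.
Codon 7: GCA (Ala) → TCA (Ser) — missense.
Codon 9: GAG (Glu) → TAG (Stop) — nonsense.
Synonymous: 0 of 6.

0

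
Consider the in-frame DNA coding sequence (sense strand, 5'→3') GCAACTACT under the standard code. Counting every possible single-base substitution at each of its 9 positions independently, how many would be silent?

Codon 1 (GCA, Ala): 3 synonymous substitutions.
Codon 2 (ACT, Thr): 3 synonymous substitutions.
Codon 3 (ACT, Thr): 3 synonymous substitutions.
Total: 3 + 3 + 3 = 9.

9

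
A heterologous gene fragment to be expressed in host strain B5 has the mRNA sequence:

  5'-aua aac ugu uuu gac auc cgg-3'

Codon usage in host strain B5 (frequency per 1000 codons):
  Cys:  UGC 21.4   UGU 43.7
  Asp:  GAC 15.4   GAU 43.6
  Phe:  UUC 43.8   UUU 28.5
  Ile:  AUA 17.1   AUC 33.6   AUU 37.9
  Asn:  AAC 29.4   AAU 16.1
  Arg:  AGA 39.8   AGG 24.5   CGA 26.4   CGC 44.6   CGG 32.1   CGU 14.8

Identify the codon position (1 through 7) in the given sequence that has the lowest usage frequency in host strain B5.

Codon 1 AUA (Ile): 17.1 per 1000.
Codon 2 AAC (Asn): 29.4 per 1000.
Codon 3 UGU (Cys): 43.7 per 1000.
Codon 4 UUU (Phe): 28.5 per 1000.
Codon 5 GAC (Asp): 15.4 per 1000.
Codon 6 AUC (Ile): 33.6 per 1000.
Codon 7 CGG (Arg): 32.1 per 1000.
Lowest frequency is 15.4 at codon 5.

5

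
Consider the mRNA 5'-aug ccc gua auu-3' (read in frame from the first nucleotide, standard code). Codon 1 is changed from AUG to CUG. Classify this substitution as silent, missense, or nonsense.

missense

Position 1 falls in codon 1: AUG → Met.
After the substitution the codon is CUG → Leu.
Met ≠ Leu, so this is a missense mutation.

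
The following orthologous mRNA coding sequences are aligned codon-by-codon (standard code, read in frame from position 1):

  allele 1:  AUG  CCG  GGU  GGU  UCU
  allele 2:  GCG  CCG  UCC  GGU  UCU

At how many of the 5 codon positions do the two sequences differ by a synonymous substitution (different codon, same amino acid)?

Codon 1: AUG Met / GCG Ala — nonsynonymous.
Codon 2: CCG Pro / CCG Pro — identical.
Codon 3: GGU Gly / UCC Ser — nonsynonymous.
Codon 4: GGU Gly / GGU Gly — identical.
Codon 5: UCU Ser / UCU Ser — identical.
Synonymous differences: 0.

0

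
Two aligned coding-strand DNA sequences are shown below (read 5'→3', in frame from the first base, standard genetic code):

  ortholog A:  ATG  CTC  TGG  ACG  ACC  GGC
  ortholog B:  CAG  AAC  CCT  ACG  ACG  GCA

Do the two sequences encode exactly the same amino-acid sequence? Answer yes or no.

Codon 1: ATG Met / CAG Gln — nonsynonymous.
Codon 2: CTC Leu / AAC Asn — nonsynonymous.
Codon 3: TGG Trp / CCT Pro — nonsynonymous.
Codon 4: ACG Thr / ACG Thr — identical.
Codon 5: ACC Thr / ACG Thr — synonymous.
Codon 6: GGC Gly / GCA Ala — nonsynonymous.
Nonsynonymous differences: 4 → different protein.

no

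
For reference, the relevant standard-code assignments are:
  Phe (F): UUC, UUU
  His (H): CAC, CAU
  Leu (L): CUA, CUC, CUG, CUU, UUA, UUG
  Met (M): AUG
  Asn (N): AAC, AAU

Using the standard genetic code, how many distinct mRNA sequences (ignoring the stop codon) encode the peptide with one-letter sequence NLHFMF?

Asn: 2 codons.
Leu: 6 codons.
His: 2 codons.
Phe: 2 codons.
Met: 1 codon.
Phe: 2 codons.
2 × 6 × 2 × 2 × 1 × 2 = 96.

96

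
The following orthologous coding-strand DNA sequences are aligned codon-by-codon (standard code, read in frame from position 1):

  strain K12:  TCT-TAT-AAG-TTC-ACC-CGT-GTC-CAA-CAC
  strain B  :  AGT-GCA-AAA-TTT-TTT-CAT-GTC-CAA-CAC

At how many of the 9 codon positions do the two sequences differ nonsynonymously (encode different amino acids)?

3

Codon 1: TCT Ser / AGT Ser — synonymous.
Codon 2: TAT Tyr / GCA Ala — nonsynonymous.
Codon 3: AAG Lys / AAA Lys — synonymous.
Codon 4: TTC Phe / TTT Phe — synonymous.
Codon 5: ACC Thr / TTT Phe — nonsynonymous.
Codon 6: CGT Arg / CAT His — nonsynonymous.
Codon 7: GTC Val / GTC Val — identical.
Codon 8: CAA Gln / CAA Gln — identical.
Codon 9: CAC His / CAC His — identical.
Nonsynonymous differences: 3.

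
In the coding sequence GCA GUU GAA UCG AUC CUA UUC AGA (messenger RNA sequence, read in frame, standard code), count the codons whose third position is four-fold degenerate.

Codon 1 GCA (Ala): third position 4-fold.
Codon 2 GUU (Val): third position 4-fold.
Codon 3 GAA (Glu): third position 2-fold.
Codon 4 UCG (Ser): third position 4-fold.
Codon 5 AUC (Ile): third position 3-fold.
Codon 6 CUA (Leu): third position 4-fold.
Codon 7 UUC (Phe): third position 2-fold.
Codon 8 AGA (Arg): third position 2-fold.
Four-fold degenerate third positions: 4.

4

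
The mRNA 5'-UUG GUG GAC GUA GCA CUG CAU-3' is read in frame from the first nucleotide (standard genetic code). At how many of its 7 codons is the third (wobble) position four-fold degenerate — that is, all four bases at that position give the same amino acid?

Codon 1 UUG (Leu): third position 2-fold.
Codon 2 GUG (Val): third position 4-fold.
Codon 3 GAC (Asp): third position 2-fold.
Codon 4 GUA (Val): third position 4-fold.
Codon 5 GCA (Ala): third position 4-fold.
Codon 6 CUG (Leu): third position 4-fold.
Codon 7 CAU (His): third position 2-fold.
Four-fold degenerate third positions: 4.

4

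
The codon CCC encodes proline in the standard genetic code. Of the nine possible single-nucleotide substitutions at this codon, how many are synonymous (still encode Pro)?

3

Position 1: none → 0 synonymous.
Position 2: none → 0 synonymous.
Position 3: CCU, CCA, CCG → 3 synonymous.
Total: 0 + 0 + 3 = 3.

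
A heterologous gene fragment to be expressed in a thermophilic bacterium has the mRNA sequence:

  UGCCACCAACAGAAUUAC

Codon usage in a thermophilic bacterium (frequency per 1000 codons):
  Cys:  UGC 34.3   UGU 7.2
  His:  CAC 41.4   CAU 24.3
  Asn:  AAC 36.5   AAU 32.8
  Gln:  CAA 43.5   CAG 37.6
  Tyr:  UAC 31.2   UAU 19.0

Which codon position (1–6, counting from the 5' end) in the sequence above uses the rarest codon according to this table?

6

Codon 1 UGC (Cys): 34.3 per 1000.
Codon 2 CAC (His): 41.4 per 1000.
Codon 3 CAA (Gln): 43.5 per 1000.
Codon 4 CAG (Gln): 37.6 per 1000.
Codon 5 AAU (Asn): 32.8 per 1000.
Codon 6 UAC (Tyr): 31.2 per 1000.
Lowest frequency is 31.2 at codon 6.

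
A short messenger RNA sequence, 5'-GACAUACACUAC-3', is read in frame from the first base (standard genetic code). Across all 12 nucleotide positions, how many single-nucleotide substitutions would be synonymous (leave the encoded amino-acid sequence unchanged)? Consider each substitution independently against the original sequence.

5

Codon 1 (GAC, Asp): 1 synonymous substitution.
Codon 2 (AUA, Ile): 2 synonymous substitutions.
Codon 3 (CAC, His): 1 synonymous substitution.
Codon 4 (UAC, Tyr): 1 synonymous substitution.
Total: 1 + 2 + 1 + 1 = 5.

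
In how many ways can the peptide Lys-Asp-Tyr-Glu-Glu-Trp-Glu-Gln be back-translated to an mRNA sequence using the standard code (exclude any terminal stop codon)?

Lys: 2 codons.
Asp: 2 codons.
Tyr: 2 codons.
Glu: 2 codons.
Glu: 2 codons.
Trp: 1 codon.
Glu: 2 codons.
Gln: 2 codons.
2 × 2 × 2 × 2 × 2 × 1 × 2 × 2 = 128.

128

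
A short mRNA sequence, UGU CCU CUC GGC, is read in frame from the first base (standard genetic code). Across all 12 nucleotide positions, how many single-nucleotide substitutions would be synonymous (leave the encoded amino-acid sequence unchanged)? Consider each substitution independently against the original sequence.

10

Codon 1 (UGU, Cys): 1 synonymous substitution.
Codon 2 (CCU, Pro): 3 synonymous substitutions.
Codon 3 (CUC, Leu): 3 synonymous substitutions.
Codon 4 (GGC, Gly): 3 synonymous substitutions.
Total: 1 + 3 + 3 + 3 = 10.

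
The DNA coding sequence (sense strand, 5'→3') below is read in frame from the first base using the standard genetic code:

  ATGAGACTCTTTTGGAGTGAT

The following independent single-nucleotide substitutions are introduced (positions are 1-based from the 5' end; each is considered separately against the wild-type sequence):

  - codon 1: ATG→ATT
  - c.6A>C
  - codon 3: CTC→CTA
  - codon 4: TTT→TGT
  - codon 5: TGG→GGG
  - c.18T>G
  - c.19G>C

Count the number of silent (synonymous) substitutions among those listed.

1

Codon 1: ATG (Met) → ATT (Ile) — missense.
Codon 2: AGA (Arg) → AGC (Ser) — missense.
Codon 3: CTC (Leu) → CTA (Leu) — synonymous.
Codon 4: TTT (Phe) → TGT (Cys) — missense.
Codon 5: TGG (Trp) → GGG (Gly) — missense.
Codon 6: AGT (Ser) → AGG (Arg) — missense.
Codon 7: GAT (Asp) → CAT (His) — missense.
Synonymous: 1 of 7.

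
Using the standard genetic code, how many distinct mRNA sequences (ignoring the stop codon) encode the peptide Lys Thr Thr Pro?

Lys: 2 codons.
Thr: 4 codons.
Thr: 4 codons.
Pro: 4 codons.
2 × 4 × 4 × 4 = 128.

128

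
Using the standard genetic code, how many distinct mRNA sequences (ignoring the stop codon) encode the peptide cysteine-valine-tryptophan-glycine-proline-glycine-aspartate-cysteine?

Cys: 2 codons.
Val: 4 codons.
Trp: 1 codon.
Gly: 4 codons.
Pro: 4 codons.
Gly: 4 codons.
Asp: 2 codons.
Cys: 2 codons.
2 × 4 × 1 × 4 × 4 × 4 × 2 × 2 = 2048.

2048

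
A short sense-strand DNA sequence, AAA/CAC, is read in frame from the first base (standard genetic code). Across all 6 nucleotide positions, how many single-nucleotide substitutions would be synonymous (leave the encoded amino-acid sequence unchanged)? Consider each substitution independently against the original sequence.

2

Codon 1 (AAA, Lys): 1 synonymous substitution.
Codon 2 (CAC, His): 1 synonymous substitution.
Total: 1 + 1 = 2.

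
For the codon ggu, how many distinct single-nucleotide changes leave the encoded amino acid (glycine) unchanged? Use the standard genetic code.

3

Position 1: none → 0 synonymous.
Position 2: none → 0 synonymous.
Position 3: GGC, GGA, GGG → 3 synonymous.
Total: 0 + 0 + 3 = 3.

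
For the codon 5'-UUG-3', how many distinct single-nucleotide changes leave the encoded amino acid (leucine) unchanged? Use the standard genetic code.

2

Position 1: CUG → 1 synonymous.
Position 2: none → 0 synonymous.
Position 3: UUA → 1 synonymous.
Total: 1 + 0 + 1 = 2.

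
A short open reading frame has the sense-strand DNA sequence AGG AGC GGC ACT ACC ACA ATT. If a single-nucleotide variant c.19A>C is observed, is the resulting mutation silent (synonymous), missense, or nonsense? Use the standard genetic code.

missense

Position 19 falls in codon 7: ATT → Ile.
After the substitution the codon is CTT → Leu.
Ile ≠ Leu, so this is a missense mutation.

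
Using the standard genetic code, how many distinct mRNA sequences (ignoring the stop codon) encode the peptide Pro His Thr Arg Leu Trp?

Pro: 4 codons.
His: 2 codons.
Thr: 4 codons.
Arg: 6 codons.
Leu: 6 codons.
Trp: 1 codon.
4 × 2 × 4 × 6 × 6 × 1 = 1152.

1152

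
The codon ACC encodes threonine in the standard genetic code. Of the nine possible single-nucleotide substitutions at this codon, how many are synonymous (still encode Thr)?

3

Position 1: none → 0 synonymous.
Position 2: none → 0 synonymous.
Position 3: ACT, ACA, ACG → 3 synonymous.
Total: 0 + 0 + 3 = 3.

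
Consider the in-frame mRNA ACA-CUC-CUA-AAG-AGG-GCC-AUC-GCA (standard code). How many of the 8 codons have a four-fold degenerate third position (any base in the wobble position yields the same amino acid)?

Codon 1 ACA (Thr): third position 4-fold.
Codon 2 CUC (Leu): third position 4-fold.
Codon 3 CUA (Leu): third position 4-fold.
Codon 4 AAG (Lys): third position 2-fold.
Codon 5 AGG (Arg): third position 2-fold.
Codon 6 GCC (Ala): third position 4-fold.
Codon 7 AUC (Ile): third position 3-fold.
Codon 8 GCA (Ala): third position 4-fold.
Four-fold degenerate third positions: 5.

5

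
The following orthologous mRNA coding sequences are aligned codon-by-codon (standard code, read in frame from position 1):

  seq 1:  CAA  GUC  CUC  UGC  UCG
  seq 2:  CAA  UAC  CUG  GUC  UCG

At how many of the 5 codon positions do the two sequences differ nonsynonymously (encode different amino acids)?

Codon 1: CAA Gln / CAA Gln — identical.
Codon 2: GUC Val / UAC Tyr — nonsynonymous.
Codon 3: CUC Leu / CUG Leu — synonymous.
Codon 4: UGC Cys / GUC Val — nonsynonymous.
Codon 5: UCG Ser / UCG Ser — identical.
Nonsynonymous differences: 2.

2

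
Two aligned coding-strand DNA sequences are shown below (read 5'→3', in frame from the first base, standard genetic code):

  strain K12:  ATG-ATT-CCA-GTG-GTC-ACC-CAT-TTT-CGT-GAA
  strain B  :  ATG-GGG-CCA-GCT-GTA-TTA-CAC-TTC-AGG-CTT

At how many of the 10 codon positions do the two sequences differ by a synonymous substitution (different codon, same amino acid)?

Codon 1: ATG Met / ATG Met — identical.
Codon 2: ATT Ile / GGG Gly — nonsynonymous.
Codon 3: CCA Pro / CCA Pro — identical.
Codon 4: GTG Val / GCT Ala — nonsynonymous.
Codon 5: GTC Val / GTA Val — synonymous.
Codon 6: ACC Thr / TTA Leu — nonsynonymous.
Codon 7: CAT His / CAC His — synonymous.
Codon 8: TTT Phe / TTC Phe — synonymous.
Codon 9: CGT Arg / AGG Arg — synonymous.
Codon 10: GAA Glu / CTT Leu — nonsynonymous.
Synonymous differences: 4.

4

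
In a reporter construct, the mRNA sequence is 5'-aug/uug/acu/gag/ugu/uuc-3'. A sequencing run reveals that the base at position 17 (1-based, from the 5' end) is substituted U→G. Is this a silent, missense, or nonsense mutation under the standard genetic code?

missense

Position 17 falls in codon 6: UUC → Phe.
After the substitution the codon is UGC → Cys.
Phe ≠ Cys, so this is a missense mutation.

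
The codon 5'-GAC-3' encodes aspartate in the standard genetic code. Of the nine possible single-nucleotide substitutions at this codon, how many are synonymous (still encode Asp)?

Position 1: none → 0 synonymous.
Position 2: none → 0 synonymous.
Position 3: GAT → 1 synonymous.
Total: 0 + 0 + 1 = 1.

1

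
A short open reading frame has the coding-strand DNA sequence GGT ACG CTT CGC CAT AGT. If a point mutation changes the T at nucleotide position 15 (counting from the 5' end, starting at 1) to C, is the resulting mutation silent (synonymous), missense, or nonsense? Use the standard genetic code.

Position 15 falls in codon 5: CAT → His.
After the substitution the codon is CAC → His.
Both encode His, so the change is synonymous.

silent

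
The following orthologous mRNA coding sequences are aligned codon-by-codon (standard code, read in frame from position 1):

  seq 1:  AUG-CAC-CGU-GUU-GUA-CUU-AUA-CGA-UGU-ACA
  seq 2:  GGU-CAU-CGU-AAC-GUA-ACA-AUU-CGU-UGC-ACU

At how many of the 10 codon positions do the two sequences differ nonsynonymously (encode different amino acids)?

3

Codon 1: AUG Met / GGU Gly — nonsynonymous.
Codon 2: CAC His / CAU His — synonymous.
Codon 3: CGU Arg / CGU Arg — identical.
Codon 4: GUU Val / AAC Asn — nonsynonymous.
Codon 5: GUA Val / GUA Val — identical.
Codon 6: CUU Leu / ACA Thr — nonsynonymous.
Codon 7: AUA Ile / AUU Ile — synonymous.
Codon 8: CGA Arg / CGU Arg — synonymous.
Codon 9: UGU Cys / UGC Cys — synonymous.
Codon 10: ACA Thr / ACU Thr — synonymous.
Nonsynonymous differences: 3.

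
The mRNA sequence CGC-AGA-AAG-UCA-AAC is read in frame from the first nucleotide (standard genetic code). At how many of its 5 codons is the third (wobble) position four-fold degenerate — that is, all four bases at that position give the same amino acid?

Codon 1 CGC (Arg): third position 4-fold.
Codon 2 AGA (Arg): third position 2-fold.
Codon 3 AAG (Lys): third position 2-fold.
Codon 4 UCA (Ser): third position 4-fold.
Codon 5 AAC (Asn): third position 2-fold.
Four-fold degenerate third positions: 2.

2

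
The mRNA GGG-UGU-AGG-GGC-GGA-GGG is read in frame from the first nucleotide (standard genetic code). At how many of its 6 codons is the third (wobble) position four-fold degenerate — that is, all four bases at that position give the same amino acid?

4

Codon 1 GGG (Gly): third position 4-fold.
Codon 2 UGU (Cys): third position 2-fold.
Codon 3 AGG (Arg): third position 2-fold.
Codon 4 GGC (Gly): third position 4-fold.
Codon 5 GGA (Gly): third position 4-fold.
Codon 6 GGG (Gly): third position 4-fold.
Four-fold degenerate third positions: 4.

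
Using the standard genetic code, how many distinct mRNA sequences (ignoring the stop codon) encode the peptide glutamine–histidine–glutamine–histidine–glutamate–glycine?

128

Gln: 2 codons.
His: 2 codons.
Gln: 2 codons.
His: 2 codons.
Glu: 2 codons.
Gly: 4 codons.
2 × 2 × 2 × 2 × 2 × 4 = 128.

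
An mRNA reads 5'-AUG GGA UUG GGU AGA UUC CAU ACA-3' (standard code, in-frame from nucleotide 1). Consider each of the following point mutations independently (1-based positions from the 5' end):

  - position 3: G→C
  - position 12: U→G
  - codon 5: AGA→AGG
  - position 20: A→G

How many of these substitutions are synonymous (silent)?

2

Codon 1: AUG (Met) → AUC (Ile) — missense.
Codon 4: GGU (Gly) → GGG (Gly) — synonymous.
Codon 5: AGA (Arg) → AGG (Arg) — synonymous.
Codon 7: CAU (His) → CGU (Arg) — missense.
Synonymous: 2 of 4.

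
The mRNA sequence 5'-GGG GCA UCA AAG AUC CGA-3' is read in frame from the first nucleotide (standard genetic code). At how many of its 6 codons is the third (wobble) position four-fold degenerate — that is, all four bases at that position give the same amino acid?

Codon 1 GGG (Gly): third position 4-fold.
Codon 2 GCA (Ala): third position 4-fold.
Codon 3 UCA (Ser): third position 4-fold.
Codon 4 AAG (Lys): third position 2-fold.
Codon 5 AUC (Ile): third position 3-fold.
Codon 6 CGA (Arg): third position 4-fold.
Four-fold degenerate third positions: 4.

4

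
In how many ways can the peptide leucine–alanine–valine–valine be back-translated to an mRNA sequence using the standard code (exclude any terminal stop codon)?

Leu: 6 codons.
Ala: 4 codons.
Val: 4 codons.
Val: 4 codons.
6 × 4 × 4 × 4 = 384.

384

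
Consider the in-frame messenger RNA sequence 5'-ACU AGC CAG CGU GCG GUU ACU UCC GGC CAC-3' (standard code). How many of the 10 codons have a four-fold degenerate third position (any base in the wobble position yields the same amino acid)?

7

Codon 1 ACU (Thr): third position 4-fold.
Codon 2 AGC (Ser): third position 2-fold.
Codon 3 CAG (Gln): third position 2-fold.
Codon 4 CGU (Arg): third position 4-fold.
Codon 5 GCG (Ala): third position 4-fold.
Codon 6 GUU (Val): third position 4-fold.
Codon 7 ACU (Thr): third position 4-fold.
Codon 8 UCC (Ser): third position 4-fold.
Codon 9 GGC (Gly): third position 4-fold.
Codon 10 CAC (His): third position 2-fold.
Four-fold degenerate third positions: 7.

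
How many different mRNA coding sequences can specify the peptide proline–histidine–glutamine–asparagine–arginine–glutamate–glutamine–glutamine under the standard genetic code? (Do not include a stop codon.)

1536

Pro: 4 codons.
His: 2 codons.
Gln: 2 codons.
Asn: 2 codons.
Arg: 6 codons.
Glu: 2 codons.
Gln: 2 codons.
Gln: 2 codons.
4 × 2 × 2 × 2 × 6 × 2 × 2 × 2 = 1536.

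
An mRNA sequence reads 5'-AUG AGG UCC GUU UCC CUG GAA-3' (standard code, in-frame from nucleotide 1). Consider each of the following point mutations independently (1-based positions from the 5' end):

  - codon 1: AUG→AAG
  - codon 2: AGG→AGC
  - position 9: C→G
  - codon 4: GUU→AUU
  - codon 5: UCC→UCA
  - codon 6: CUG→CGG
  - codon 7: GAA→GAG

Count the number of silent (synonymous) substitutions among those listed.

Codon 1: AUG (Met) → AAG (Lys) — missense.
Codon 2: AGG (Arg) → AGC (Ser) — missense.
Codon 3: UCC (Ser) → UCG (Ser) — synonymous.
Codon 4: GUU (Val) → AUU (Ile) — missense.
Codon 5: UCC (Ser) → UCA (Ser) — synonymous.
Codon 6: CUG (Leu) → CGG (Arg) — missense.
Codon 7: GAA (Glu) → GAG (Glu) — synonymous.
Synonymous: 3 of 7.

3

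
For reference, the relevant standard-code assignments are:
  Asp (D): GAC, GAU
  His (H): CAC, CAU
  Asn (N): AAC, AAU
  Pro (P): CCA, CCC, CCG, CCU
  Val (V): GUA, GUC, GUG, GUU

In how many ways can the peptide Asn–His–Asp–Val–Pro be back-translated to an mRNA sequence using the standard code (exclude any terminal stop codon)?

128

Asn: 2 codons.
His: 2 codons.
Asp: 2 codons.
Val: 4 codons.
Pro: 4 codons.
2 × 2 × 2 × 4 × 4 = 128.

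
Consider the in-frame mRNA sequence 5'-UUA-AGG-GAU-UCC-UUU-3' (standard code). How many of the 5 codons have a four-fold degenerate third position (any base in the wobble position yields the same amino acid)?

1

Codon 1 UUA (Leu): third position 2-fold.
Codon 2 AGG (Arg): third position 2-fold.
Codon 3 GAU (Asp): third position 2-fold.
Codon 4 UCC (Ser): third position 4-fold.
Codon 5 UUU (Phe): third position 2-fold.
Four-fold degenerate third positions: 1.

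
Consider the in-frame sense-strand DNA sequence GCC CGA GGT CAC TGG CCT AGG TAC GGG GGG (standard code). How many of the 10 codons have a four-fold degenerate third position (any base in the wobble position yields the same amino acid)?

6

Codon 1 GCC (Ala): third position 4-fold.
Codon 2 CGA (Arg): third position 4-fold.
Codon 3 GGT (Gly): third position 4-fold.
Codon 4 CAC (His): third position 2-fold.
Codon 5 TGG (Trp): third position 1-fold.
Codon 6 CCT (Pro): third position 4-fold.
Codon 7 AGG (Arg): third position 2-fold.
Codon 8 TAC (Tyr): third position 2-fold.
Codon 9 GGG (Gly): third position 4-fold.
Codon 10 GGG (Gly): third position 4-fold.
Four-fold degenerate third positions: 6.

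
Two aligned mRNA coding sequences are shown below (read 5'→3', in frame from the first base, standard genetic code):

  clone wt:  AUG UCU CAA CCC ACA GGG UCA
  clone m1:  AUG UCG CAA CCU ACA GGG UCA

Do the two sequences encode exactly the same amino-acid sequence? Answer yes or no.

Codon 1: AUG Met / AUG Met — identical.
Codon 2: UCU Ser / UCG Ser — synonymous.
Codon 3: CAA Gln / CAA Gln — identical.
Codon 4: CCC Pro / CCU Pro — synonymous.
Codon 5: ACA Thr / ACA Thr — identical.
Codon 6: GGG Gly / GGG Gly — identical.
Codon 7: UCA Ser / UCA Ser — identical.
Nonsynonymous differences: 0 → same protein.

yes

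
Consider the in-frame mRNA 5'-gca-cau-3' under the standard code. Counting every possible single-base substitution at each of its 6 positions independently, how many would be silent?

Codon 1 (GCA, Ala): 3 synonymous substitutions.
Codon 2 (CAU, His): 1 synonymous substitution.
Total: 3 + 1 = 4.

4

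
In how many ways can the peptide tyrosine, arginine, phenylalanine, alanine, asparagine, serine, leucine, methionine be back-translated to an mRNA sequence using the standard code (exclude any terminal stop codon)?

Tyr: 2 codons.
Arg: 6 codons.
Phe: 2 codons.
Ala: 4 codons.
Asn: 2 codons.
Ser: 6 codons.
Leu: 6 codons.
Met: 1 codon.
2 × 6 × 2 × 4 × 2 × 6 × 6 × 1 = 6912.

6912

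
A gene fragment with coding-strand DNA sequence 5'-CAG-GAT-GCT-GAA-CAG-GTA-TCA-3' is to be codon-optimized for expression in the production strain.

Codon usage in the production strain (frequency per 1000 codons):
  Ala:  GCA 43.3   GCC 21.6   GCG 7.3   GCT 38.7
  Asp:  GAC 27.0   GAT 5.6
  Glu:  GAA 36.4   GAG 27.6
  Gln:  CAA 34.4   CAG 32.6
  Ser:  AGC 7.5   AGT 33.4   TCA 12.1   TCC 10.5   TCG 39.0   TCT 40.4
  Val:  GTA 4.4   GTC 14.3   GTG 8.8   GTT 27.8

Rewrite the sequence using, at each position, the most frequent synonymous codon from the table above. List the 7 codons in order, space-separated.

CAA GAC GCA GAA CAA GTT TCT

Codon 1 (Gln): best is CAA at 34.4.
Codon 2 (Asp): best is GAC at 27.0.
Codon 3 (Ala): best is GCA at 43.3.
Codon 4 (Glu): best is GAA at 36.4.
Codon 5 (Gln): best is CAA at 34.4.
Codon 6 (Val): best is GTT at 27.8.
Codon 7 (Ser): best is TCT at 40.4.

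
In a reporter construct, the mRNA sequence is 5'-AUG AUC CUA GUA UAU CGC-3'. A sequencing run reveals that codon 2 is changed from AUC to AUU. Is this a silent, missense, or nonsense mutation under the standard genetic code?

silent

Position 6 falls in codon 2: AUC → Ile.
After the substitution the codon is AUU → Ile.
Both encode Ile, so the change is synonymous.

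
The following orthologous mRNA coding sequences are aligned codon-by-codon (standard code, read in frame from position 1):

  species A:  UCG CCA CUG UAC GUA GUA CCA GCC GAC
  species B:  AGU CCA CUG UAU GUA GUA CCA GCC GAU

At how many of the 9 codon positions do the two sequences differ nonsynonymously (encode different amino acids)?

Codon 1: UCG Ser / AGU Ser — synonymous.
Codon 2: CCA Pro / CCA Pro — identical.
Codon 3: CUG Leu / CUG Leu — identical.
Codon 4: UAC Tyr / UAU Tyr — synonymous.
Codon 5: GUA Val / GUA Val — identical.
Codon 6: GUA Val / GUA Val — identical.
Codon 7: CCA Pro / CCA Pro — identical.
Codon 8: GCC Ala / GCC Ala — identical.
Codon 9: GAC Asp / GAU Asp — synonymous.
Nonsynonymous differences: 0.

0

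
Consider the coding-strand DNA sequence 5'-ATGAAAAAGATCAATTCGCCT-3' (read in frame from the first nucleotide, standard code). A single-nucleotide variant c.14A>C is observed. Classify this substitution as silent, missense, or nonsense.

missense

Position 14 falls in codon 5: AAT → Asn.
After the substitution the codon is ACT → Thr.
Asn ≠ Thr, so this is a missense mutation.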